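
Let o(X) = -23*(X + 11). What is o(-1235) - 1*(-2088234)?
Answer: 2116386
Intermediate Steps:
o(X) = -253 - 23*X (o(X) = -23*(11 + X) = -253 - 23*X)
o(-1235) - 1*(-2088234) = (-253 - 23*(-1235)) - 1*(-2088234) = (-253 + 28405) + 2088234 = 28152 + 2088234 = 2116386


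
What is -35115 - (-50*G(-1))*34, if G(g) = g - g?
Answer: -35115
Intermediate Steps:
G(g) = 0
-35115 - (-50*G(-1))*34 = -35115 - (-50*0)*34 = -35115 - 0*34 = -35115 - 1*0 = -35115 + 0 = -35115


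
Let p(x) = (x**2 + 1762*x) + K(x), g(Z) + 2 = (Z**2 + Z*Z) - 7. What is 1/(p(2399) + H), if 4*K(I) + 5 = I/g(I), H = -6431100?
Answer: 23020786/81749982200471 ≈ 2.8160e-7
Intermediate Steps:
g(Z) = -9 + 2*Z**2 (g(Z) = -2 + ((Z**2 + Z*Z) - 7) = -2 + ((Z**2 + Z**2) - 7) = -2 + (2*Z**2 - 7) = -2 + (-7 + 2*Z**2) = -9 + 2*Z**2)
K(I) = -5/4 + I/(4*(-9 + 2*I**2)) (K(I) = -5/4 + (I/(-9 + 2*I**2))/4 = -5/4 + I/(4*(-9 + 2*I**2)))
p(x) = x**2 + 1762*x + (45 + x - 10*x**2)/(4*(-9 + 2*x**2)) (p(x) = (x**2 + 1762*x) + (45 + x - 10*x**2)/(4*(-9 + 2*x**2)) = x**2 + 1762*x + (45 + x - 10*x**2)/(4*(-9 + 2*x**2)))
1/(p(2399) + H) = 1/((2399 + (-9 + 2*2399**2)*(-5 + 4*2399**2 + 7048*2399))/(4*(-9 + 2*2399**2)) - 6431100) = 1/((2399 + (-9 + 2*5755201)*(-5 + 4*5755201 + 16908152))/(4*(-9 + 2*5755201)) - 6431100) = 1/((2399 + (-9 + 11510402)*(-5 + 23020804 + 16908152))/(4*(-9 + 11510402)) - 6431100) = 1/((1/4)*(2399 + 11510393*39928951)/11510393 - 6431100) = 1/((1/4)*(1/11510393)*(2399 + 459597918087743) - 6431100) = 1/((1/4)*(1/11510393)*459597918090142 - 6431100) = 1/(229798959045071/23020786 - 6431100) = 1/(81749982200471/23020786) = 23020786/81749982200471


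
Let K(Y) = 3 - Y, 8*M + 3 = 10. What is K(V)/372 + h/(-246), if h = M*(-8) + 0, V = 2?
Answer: 475/15252 ≈ 0.031143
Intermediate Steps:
M = 7/8 (M = -3/8 + (1/8)*10 = -3/8 + 5/4 = 7/8 ≈ 0.87500)
h = -7 (h = (7/8)*(-8) + 0 = -7 + 0 = -7)
K(V)/372 + h/(-246) = (3 - 1*2)/372 - 7/(-246) = (3 - 2)*(1/372) - 7*(-1/246) = 1*(1/372) + 7/246 = 1/372 + 7/246 = 475/15252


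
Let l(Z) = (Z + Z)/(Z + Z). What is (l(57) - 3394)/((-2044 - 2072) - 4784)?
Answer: 3393/8900 ≈ 0.38124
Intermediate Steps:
l(Z) = 1 (l(Z) = (2*Z)/((2*Z)) = (2*Z)*(1/(2*Z)) = 1)
(l(57) - 3394)/((-2044 - 2072) - 4784) = (1 - 3394)/((-2044 - 2072) - 4784) = -3393/(-4116 - 4784) = -3393/(-8900) = -3393*(-1/8900) = 3393/8900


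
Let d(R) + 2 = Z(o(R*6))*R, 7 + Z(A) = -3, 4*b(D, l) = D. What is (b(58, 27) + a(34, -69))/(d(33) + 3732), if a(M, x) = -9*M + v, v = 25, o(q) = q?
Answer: -533/6800 ≈ -0.078382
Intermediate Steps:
b(D, l) = D/4
Z(A) = -10 (Z(A) = -7 - 3 = -10)
d(R) = -2 - 10*R
a(M, x) = 25 - 9*M (a(M, x) = -9*M + 25 = 25 - 9*M)
(b(58, 27) + a(34, -69))/(d(33) + 3732) = ((1/4)*58 + (25 - 9*34))/((-2 - 10*33) + 3732) = (29/2 + (25 - 306))/((-2 - 330) + 3732) = (29/2 - 281)/(-332 + 3732) = -533/2/3400 = -533/2*1/3400 = -533/6800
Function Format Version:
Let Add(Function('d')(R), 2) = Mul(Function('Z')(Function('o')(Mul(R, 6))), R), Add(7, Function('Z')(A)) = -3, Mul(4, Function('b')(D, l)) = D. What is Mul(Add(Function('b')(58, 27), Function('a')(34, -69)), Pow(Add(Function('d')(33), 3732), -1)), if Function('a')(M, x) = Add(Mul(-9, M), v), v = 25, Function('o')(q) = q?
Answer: Rational(-533, 6800) ≈ -0.078382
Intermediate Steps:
Function('b')(D, l) = Mul(Rational(1, 4), D)
Function('Z')(A) = -10 (Function('Z')(A) = Add(-7, -3) = -10)
Function('d')(R) = Add(-2, Mul(-10, R))
Function('a')(M, x) = Add(25, Mul(-9, M)) (Function('a')(M, x) = Add(Mul(-9, M), 25) = Add(25, Mul(-9, M)))
Mul(Add(Function('b')(58, 27), Function('a')(34, -69)), Pow(Add(Function('d')(33), 3732), -1)) = Mul(Add(Mul(Rational(1, 4), 58), Add(25, Mul(-9, 34))), Pow(Add(Add(-2, Mul(-10, 33)), 3732), -1)) = Mul(Add(Rational(29, 2), Add(25, -306)), Pow(Add(Add(-2, -330), 3732), -1)) = Mul(Add(Rational(29, 2), -281), Pow(Add(-332, 3732), -1)) = Mul(Rational(-533, 2), Pow(3400, -1)) = Mul(Rational(-533, 2), Rational(1, 3400)) = Rational(-533, 6800)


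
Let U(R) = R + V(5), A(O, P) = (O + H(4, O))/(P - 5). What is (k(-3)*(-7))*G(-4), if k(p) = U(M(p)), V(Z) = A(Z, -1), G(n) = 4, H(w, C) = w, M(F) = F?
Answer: 126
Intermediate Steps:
A(O, P) = (4 + O)/(-5 + P) (A(O, P) = (O + 4)/(P - 5) = (4 + O)/(-5 + P))
V(Z) = -⅔ - Z/6 (V(Z) = (4 + Z)/(-5 - 1) = (4 + Z)/(-6) = -(4 + Z)/6 = -⅔ - Z/6)
U(R) = -3/2 + R (U(R) = R + (-⅔ - ⅙*5) = R + (-⅔ - ⅚) = R - 3/2 = -3/2 + R)
k(p) = -3/2 + p
(k(-3)*(-7))*G(-4) = ((-3/2 - 3)*(-7))*4 = -9/2*(-7)*4 = (63/2)*4 = 126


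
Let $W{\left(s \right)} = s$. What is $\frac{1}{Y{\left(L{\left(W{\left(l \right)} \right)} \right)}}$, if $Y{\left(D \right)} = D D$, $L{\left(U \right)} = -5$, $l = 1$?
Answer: $\frac{1}{25} \approx 0.04$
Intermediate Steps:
$Y{\left(D \right)} = D^{2}$
$\frac{1}{Y{\left(L{\left(W{\left(l \right)} \right)} \right)}} = \frac{1}{\left(-5\right)^{2}} = \frac{1}{25}$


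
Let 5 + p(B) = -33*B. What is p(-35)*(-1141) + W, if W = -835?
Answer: -1312985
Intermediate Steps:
p(B) = -5 - 33*B
p(-35)*(-1141) + W = (-5 - 33*(-35))*(-1141) - 835 = (-5 + 1155)*(-1141) - 835 = 1150*(-1141) - 835 = -1312150 - 835 = -1312985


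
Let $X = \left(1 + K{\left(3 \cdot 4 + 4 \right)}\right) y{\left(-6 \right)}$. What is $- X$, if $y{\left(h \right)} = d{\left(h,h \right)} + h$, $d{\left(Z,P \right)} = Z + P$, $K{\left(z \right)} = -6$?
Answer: $-90$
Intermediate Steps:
$d{\left(Z,P \right)} = P + Z$
$y{\left(h \right)} = 3 h$ ($y{\left(h \right)} = \left(h + h\right) + h = 2 h + h = 3 h$)
$X = 90$ ($X = \left(1 - 6\right) 3 \left(-6\right) = \left(-5\right) \left(-18\right) = 90$)
$- X = \left(-1\right) 90 = -90$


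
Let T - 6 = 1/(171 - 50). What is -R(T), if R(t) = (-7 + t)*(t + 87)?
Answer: 1350480/14641 ≈ 92.240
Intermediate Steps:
T = 727/121 (T = 6 + 1/(171 - 50) = 6 + 1/121 = 727/121 ≈ 6.0083)
R(t) = (-7 + t)*(87 + t)
-R(T) = -(-609 + (727/121)² + 80*(727/121)) = -(-609 + 528529/14641 + 58160/121) = -1*(-1350480/14641) = 1350480/14641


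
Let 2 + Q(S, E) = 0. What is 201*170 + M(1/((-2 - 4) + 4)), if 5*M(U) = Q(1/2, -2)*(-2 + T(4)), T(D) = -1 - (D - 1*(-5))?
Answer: 170874/5 ≈ 34175.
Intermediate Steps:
Q(S, E) = -2 (Q(S, E) = -2 + 0 = -2)
T(D) = -6 - D (T(D) = -1 - (D + 5) = -1 - (5 + D) = -1 + (-5 - D) = -6 - D)
M(U) = 24/5 (M(U) = (-2*(-2 + (-6 - 1*4)))/5 = (-2*(-2 + (-6 - 4)))/5 = (-2*(-2 - 10))/5 = (-2*(-12))/5 = (1/5)*24 = 24/5)
201*170 + M(1/((-2 - 4) + 4)) = 201*170 + 24/5 = 34170 + 24/5 = 170874/5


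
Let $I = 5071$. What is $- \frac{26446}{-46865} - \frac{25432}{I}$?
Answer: $- \frac{13737182}{3086395} \approx -4.4509$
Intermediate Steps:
$- \frac{26446}{-46865} - \frac{25432}{I} = - \frac{26446}{-46865} - \frac{25432}{5071} = \left(-26446\right) \left(- \frac{1}{46865}\right) - \frac{2312}{461} = \frac{3778}{6695} - \frac{2312}{461} = - \frac{13737182}{3086395}$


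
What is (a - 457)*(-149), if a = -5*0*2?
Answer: 68093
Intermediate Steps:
a = 0 (a = 0*2 = 0)
(a - 457)*(-149) = (0 - 457)*(-149) = -457*(-149) = 68093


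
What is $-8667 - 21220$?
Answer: $-29887$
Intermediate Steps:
$-8667 - 21220 = -29887$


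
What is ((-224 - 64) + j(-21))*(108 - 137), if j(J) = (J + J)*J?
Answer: -17226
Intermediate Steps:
j(J) = 2*J² (j(J) = (2*J)*J = 2*J²)
((-224 - 64) + j(-21))*(108 - 137) = ((-224 - 64) + 2*(-21)²)*(108 - 137) = (-288 + 2*441)*(-29) = (-288 + 882)*(-29) = 594*(-29) = -17226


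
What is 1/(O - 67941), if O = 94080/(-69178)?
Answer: -34589/2350058289 ≈ -1.4718e-5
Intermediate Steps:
O = -47040/34589 (O = 94080*(-1/69178) = -47040/34589 ≈ -1.3600)
1/(O - 67941) = 1/(-47040/34589 - 67941) = 1/(-2350058289/34589) = -34589/2350058289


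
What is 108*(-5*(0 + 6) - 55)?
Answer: -9180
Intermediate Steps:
108*(-5*(0 + 6) - 55) = 108*(-5*6 - 55) = 108*(-30 - 55) = 108*(-85) = -9180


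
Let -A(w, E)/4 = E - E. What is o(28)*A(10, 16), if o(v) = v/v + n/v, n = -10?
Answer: 0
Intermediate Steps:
A(w, E) = 0 (A(w, E) = -4*(E - E) = -4*0 = 0)
o(v) = 1 - 10/v (o(v) = v/v - 10/v = 1 - 10/v)
o(28)*A(10, 16) = ((-10 + 28)/28)*0 = ((1/28)*18)*0 = (9/14)*0 = 0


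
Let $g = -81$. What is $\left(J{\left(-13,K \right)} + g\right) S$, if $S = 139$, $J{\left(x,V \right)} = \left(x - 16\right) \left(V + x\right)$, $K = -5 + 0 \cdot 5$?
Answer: $61299$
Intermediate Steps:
$K = -5$ ($K = -5 + 0 = -5$)
$J{\left(x,V \right)} = \left(-16 + x\right) \left(V + x\right)$
$\left(J{\left(-13,K \right)} + g\right) S = \left(\left(\left(-13\right)^{2} - -80 - -208 - -65\right) - 81\right) 139 = \left(\left(169 + 80 + 208 + 65\right) - 81\right) 139 = \left(522 - 81\right) 139 = 441 \cdot 139 = 61299$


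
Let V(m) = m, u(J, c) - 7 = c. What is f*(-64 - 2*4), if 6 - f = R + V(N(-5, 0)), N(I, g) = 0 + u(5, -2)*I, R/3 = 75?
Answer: 13968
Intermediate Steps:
u(J, c) = 7 + c
R = 225 (R = 3*75 = 225)
N(I, g) = 5*I (N(I, g) = 0 + (7 - 2)*I = 0 + 5*I = 5*I)
f = -194 (f = 6 - (225 + 5*(-5)) = 6 - (225 - 25) = 6 - 1*200 = 6 - 200 = -194)
f*(-64 - 2*4) = -194*(-64 - 2*4) = -194*(-64 - 8) = -194*(-72) = 13968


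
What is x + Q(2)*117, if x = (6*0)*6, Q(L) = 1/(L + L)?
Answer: 117/4 ≈ 29.250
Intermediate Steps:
Q(L) = 1/(2*L)
x = 0 (x = 0*6 = 0)
x + Q(2)*117 = 0 + ((1/2)/2)*117 = 0 + ((1/2)*(1/2))*117 = 0 + (1/4)*117 = 0 + 117/4 = 117/4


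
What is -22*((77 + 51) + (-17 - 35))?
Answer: -1672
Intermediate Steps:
-22*((77 + 51) + (-17 - 35)) = -22*(128 - 52) = -22*76 = -1672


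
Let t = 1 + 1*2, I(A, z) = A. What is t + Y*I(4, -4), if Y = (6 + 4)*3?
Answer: 123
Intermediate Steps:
t = 3 (t = 1 + 2 = 3)
Y = 30 (Y = 10*3 = 30)
t + Y*I(4, -4) = 3 + 30*4 = 3 + 120 = 123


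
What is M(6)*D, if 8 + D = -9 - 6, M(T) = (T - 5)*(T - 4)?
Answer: -46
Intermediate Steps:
M(T) = (-5 + T)*(-4 + T)
D = -23 (D = -8 + (-9 - 6) = -8 - 15 = -23)
M(6)*D = (20 + 6² - 9*6)*(-23) = (20 + 36 - 54)*(-23) = 2*(-23) = -46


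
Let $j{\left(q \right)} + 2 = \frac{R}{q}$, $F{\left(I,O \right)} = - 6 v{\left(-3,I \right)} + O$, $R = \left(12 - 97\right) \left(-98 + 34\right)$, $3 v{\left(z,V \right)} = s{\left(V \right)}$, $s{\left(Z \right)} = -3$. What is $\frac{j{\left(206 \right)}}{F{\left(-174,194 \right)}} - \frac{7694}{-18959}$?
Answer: $\frac{103079663}{195277700} \approx 0.52786$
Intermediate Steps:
$v{\left(z,V \right)} = -1$ ($v{\left(z,V \right)} = \frac{1}{3} \left(-3\right) = -1$)
$R = 5440$ ($R = \left(-85\right) \left(-64\right) = 5440$)
$F{\left(I,O \right)} = 6 + O$ ($F{\left(I,O \right)} = \left(-6\right) \left(-1\right) + O = 6 + O$)
$j{\left(q \right)} = -2 + \frac{5440}{q}$
$\frac{j{\left(206 \right)}}{F{\left(-174,194 \right)}} - \frac{7694}{-18959} = \frac{-2 + \frac{5440}{206}}{6 + 194} - \frac{7694}{-18959} = \frac{-2 + 5440 \cdot \frac{1}{206}}{200} - - \frac{7694}{18959} = \left(-2 + \frac{2720}{103}\right) \frac{1}{200} + \frac{7694}{18959} = \frac{2514}{103} \cdot \frac{1}{200} + \frac{7694}{18959} = \frac{1257}{10300} + \frac{7694}{18959} = \frac{103079663}{195277700}$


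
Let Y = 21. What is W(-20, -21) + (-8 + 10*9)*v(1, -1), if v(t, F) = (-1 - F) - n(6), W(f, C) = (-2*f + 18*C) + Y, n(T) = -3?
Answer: -71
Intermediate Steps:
W(f, C) = 21 - 2*f + 18*C (W(f, C) = (-2*f + 18*C) + 21 = 21 - 2*f + 18*C)
v(t, F) = 2 - F (v(t, F) = (-1 - F) - 1*(-3) = (-1 - F) + 3 = 2 - F)
W(-20, -21) + (-8 + 10*9)*v(1, -1) = (21 - 2*(-20) + 18*(-21)) + (-8 + 10*9)*(2 - 1*(-1)) = (21 + 40 - 378) + (-8 + 90)*(2 + 1) = -317 + 82*3 = -317 + 246 = -71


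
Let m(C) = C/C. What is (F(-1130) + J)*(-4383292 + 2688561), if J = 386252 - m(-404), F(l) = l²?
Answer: -2818593557381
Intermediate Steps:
m(C) = 1
J = 386251 (J = 386252 - 1*1 = 386252 - 1 = 386251)
(F(-1130) + J)*(-4383292 + 2688561) = ((-1130)² + 386251)*(-4383292 + 2688561) = (1276900 + 386251)*(-1694731) = 1663151*(-1694731) = -2818593557381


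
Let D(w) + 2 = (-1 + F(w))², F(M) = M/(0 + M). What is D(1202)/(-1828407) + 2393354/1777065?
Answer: 486225417912/361022009495 ≈ 1.3468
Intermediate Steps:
F(M) = 1 (F(M) = M/M = 1)
D(w) = -2 (D(w) = -2 + (-1 + 1)² = -2 + 0² = -2 + 0 = -2)
D(1202)/(-1828407) + 2393354/1777065 = -2/(-1828407) + 2393354/1777065 = -2*(-1/1828407) + 2393354*(1/1777065) = 2/1828407 + 2393354/1777065 = 486225417912/361022009495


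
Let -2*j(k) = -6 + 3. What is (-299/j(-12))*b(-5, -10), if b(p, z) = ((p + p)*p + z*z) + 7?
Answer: -93886/3 ≈ -31295.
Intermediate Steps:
j(k) = 3/2 (j(k) = -(-6 + 3)/2 = -½*(-3) = 3/2)
b(p, z) = 7 + z² + 2*p² (b(p, z) = ((2*p)*p + z²) + 7 = (2*p² + z²) + 7 = (z² + 2*p²) + 7 = 7 + z² + 2*p²)
(-299/j(-12))*b(-5, -10) = (-299/3/2)*(7 + (-10)² + 2*(-5)²) = (-299*⅔)*(7 + 100 + 2*25) = -598*(7 + 100 + 50)/3 = -598/3*157 = -93886/3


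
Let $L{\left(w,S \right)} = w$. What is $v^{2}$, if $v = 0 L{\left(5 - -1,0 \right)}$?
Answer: $0$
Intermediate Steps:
$v = 0$ ($v = 0 \left(5 - -1\right) = 0 \left(5 + 1\right) = 0 \cdot 6 = 0$)
$v^{2} = 0^{2} = 0$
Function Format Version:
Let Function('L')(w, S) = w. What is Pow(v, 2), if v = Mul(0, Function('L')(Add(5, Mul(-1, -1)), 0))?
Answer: 0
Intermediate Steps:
v = 0 (v = Mul(0, Add(5, Mul(-1, -1))) = Mul(0, Add(5, 1)) = Mul(0, 6) = 0)
Pow(v, 2) = Pow(0, 2) = 0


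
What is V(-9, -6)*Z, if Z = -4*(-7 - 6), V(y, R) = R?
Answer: -312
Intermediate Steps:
Z = 52 (Z = -4*(-13) = 52)
V(-9, -6)*Z = -6*52 = -312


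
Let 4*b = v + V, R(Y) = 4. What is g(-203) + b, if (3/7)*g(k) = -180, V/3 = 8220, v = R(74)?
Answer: 5746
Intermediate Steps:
v = 4
V = 24660 (V = 3*8220 = 24660)
g(k) = -420 (g(k) = (7/3)*(-180) = -420)
b = 6166 (b = (4 + 24660)/4 = (¼)*24664 = 6166)
g(-203) + b = -420 + 6166 = 5746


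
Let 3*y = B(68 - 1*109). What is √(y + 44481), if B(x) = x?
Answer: √400206/3 ≈ 210.87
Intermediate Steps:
y = -41/3 (y = (68 - 1*109)/3 = (68 - 109)/3 = (⅓)*(-41) = -41/3 ≈ -13.667)
√(y + 44481) = √(-41/3 + 44481) = √(133402/3) = √400206/3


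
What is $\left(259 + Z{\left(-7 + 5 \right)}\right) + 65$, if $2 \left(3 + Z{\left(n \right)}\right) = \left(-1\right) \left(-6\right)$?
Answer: $324$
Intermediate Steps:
$Z{\left(n \right)} = 0$ ($Z{\left(n \right)} = -3 + \frac{\left(-1\right) \left(-6\right)}{2} = -3 + \frac{1}{2} \cdot 6 = -3 + 3 = 0$)
$\left(259 + Z{\left(-7 + 5 \right)}\right) + 65 = \left(259 + 0\right) + 65 = 259 + 65 = 324$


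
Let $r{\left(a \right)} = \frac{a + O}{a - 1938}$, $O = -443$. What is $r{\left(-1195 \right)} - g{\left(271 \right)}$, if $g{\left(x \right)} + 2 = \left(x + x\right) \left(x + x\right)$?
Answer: $- \frac{70796516}{241} \approx -2.9376 \cdot 10^{5}$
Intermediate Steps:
$r{\left(a \right)} = \frac{-443 + a}{-1938 + a}$ ($r{\left(a \right)} = \frac{a - 443}{a - 1938} = \frac{-443 + a}{-1938 + a}$)
$g{\left(x \right)} = -2 + 4 x^{2}$ ($g{\left(x \right)} = -2 + \left(x + x\right) \left(x + x\right) = -2 + 2 x 2 x = -2 + 4 x^{2}$)
$r{\left(-1195 \right)} - g{\left(271 \right)} = \frac{-443 - 1195}{-1938 - 1195} - \left(-2 + 4 \cdot 271^{2}\right) = \frac{1}{-3133} \left(-1638\right) - \left(-2 + 4 \cdot 73441\right) = \left(- \frac{1}{3133}\right) \left(-1638\right) - \left(-2 + 293764\right) = \frac{126}{241} - 293762 = - \frac{70796516}{241}$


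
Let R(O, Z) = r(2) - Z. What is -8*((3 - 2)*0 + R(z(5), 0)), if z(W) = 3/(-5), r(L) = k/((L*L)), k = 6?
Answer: -12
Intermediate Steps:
r(L) = 6/L² (r(L) = 6/((L*L)) = 6/(L²) = 6/L²)
z(W) = -⅗ (z(W) = 3*(-⅕) = -⅗)
R(O, Z) = 3/2 - Z (R(O, Z) = 6/2² - Z = 6*(¼) - Z = 3/2 - Z)
-8*((3 - 2)*0 + R(z(5), 0)) = -8*((3 - 2)*0 + (3/2 - 1*0)) = -8*(1*0 + (3/2 + 0)) = -8*(0 + 3/2) = -8*3/2 = -12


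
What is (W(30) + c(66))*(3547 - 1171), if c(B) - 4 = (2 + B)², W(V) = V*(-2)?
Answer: 10853568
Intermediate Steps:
W(V) = -2*V
c(B) = 4 + (2 + B)²
(W(30) + c(66))*(3547 - 1171) = (-2*30 + (4 + (2 + 66)²))*(3547 - 1171) = (-60 + (4 + 68²))*2376 = (-60 + (4 + 4624))*2376 = (-60 + 4628)*2376 = 4568*2376 = 10853568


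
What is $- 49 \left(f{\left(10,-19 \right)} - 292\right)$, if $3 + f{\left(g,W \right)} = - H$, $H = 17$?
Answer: $15288$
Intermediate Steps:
$f{\left(g,W \right)} = -20$ ($f{\left(g,W \right)} = -3 - 17 = -20$)
$- 49 \left(f{\left(10,-19 \right)} - 292\right) = - 49 \left(-20 - 292\right) = \left(-49\right) \left(-312\right) = 15288$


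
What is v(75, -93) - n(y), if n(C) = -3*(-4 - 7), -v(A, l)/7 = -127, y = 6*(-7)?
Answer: 856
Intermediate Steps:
y = -42
v(A, l) = 889 (v(A, l) = -7*(-127) = 889)
n(C) = 33 (n(C) = -3*(-11) = 33)
v(75, -93) - n(y) = 889 - 1*33 = 889 - 33 = 856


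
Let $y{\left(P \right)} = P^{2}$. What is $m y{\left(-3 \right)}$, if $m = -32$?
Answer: $-288$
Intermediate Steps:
$m y{\left(-3 \right)} = - 32 \left(-3\right)^{2} = \left(-32\right) 9 = -288$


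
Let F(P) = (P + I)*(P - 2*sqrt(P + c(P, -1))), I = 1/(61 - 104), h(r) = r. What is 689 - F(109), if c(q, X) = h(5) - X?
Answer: -481147/43 + 9372*sqrt(115)/43 ≈ -8852.2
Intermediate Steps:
I = -1/43 (I = 1/(-43) = -1/43 ≈ -0.023256)
c(q, X) = 5 - X
F(P) = (-1/43 + P)*(P - 2*sqrt(6 + P)) (F(P) = (P - 1/43)*(P - 2*sqrt(P + (5 - 1*(-1)))) = (-1/43 + P)*(P - 2*sqrt(P + (5 + 1))) = (-1/43 + P)*(P - 2*sqrt(P + 6)) = (-1/43 + P)*(P - 2*sqrt(6 + P)))
689 - F(109) = 689 - (109**2 - 1/43*109 + 2*sqrt(6 + 109)/43 - 2*109*sqrt(6 + 109)) = 689 - (11881 - 109/43 + 2*sqrt(115)/43 - 2*109*sqrt(115)) = 689 - (11881 - 109/43 + 2*sqrt(115)/43 - 218*sqrt(115)) = 689 - (510774/43 - 9372*sqrt(115)/43) = 689 + (-510774/43 + 9372*sqrt(115)/43) = -481147/43 + 9372*sqrt(115)/43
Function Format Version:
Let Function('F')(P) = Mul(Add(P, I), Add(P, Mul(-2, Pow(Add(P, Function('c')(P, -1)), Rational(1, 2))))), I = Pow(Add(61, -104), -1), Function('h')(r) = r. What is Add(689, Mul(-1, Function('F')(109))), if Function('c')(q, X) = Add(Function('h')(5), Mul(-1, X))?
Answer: Add(Rational(-481147, 43), Mul(Rational(9372, 43), Pow(115, Rational(1, 2)))) ≈ -8852.2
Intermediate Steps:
I = Rational(-1, 43) (I = Pow(-43, -1) = Rational(-1, 43) ≈ -0.023256)
Function('c')(q, X) = Add(5, Mul(-1, X))
Function('F')(P) = Mul(Add(Rational(-1, 43), P), Add(P, Mul(-2, Pow(Add(6, P), Rational(1, 2))))) (Function('F')(P) = Mul(Add(P, Rational(-1, 43)), Add(P, Mul(-2, Pow(Add(P, Add(5, Mul(-1, -1))), Rational(1, 2))))) = Mul(Add(Rational(-1, 43), P), Add(P, Mul(-2, Pow(Add(P, Add(5, 1)), Rational(1, 2))))) = Mul(Add(Rational(-1, 43), P), Add(P, Mul(-2, Pow(Add(P, 6), Rational(1, 2))))) = Mul(Add(Rational(-1, 43), P), Add(P, Mul(-2, Pow(Add(6, P), Rational(1, 2))))))
Add(689, Mul(-1, Function('F')(109))) = Add(689, Mul(-1, Add(Pow(109, 2), Mul(Rational(-1, 43), 109), Mul(Rational(2, 43), Pow(Add(6, 109), Rational(1, 2))), Mul(-2, 109, Pow(Add(6, 109), Rational(1, 2)))))) = Add(689, Mul(-1, Add(11881, Rational(-109, 43), Mul(Rational(2, 43), Pow(115, Rational(1, 2))), Mul(-2, 109, Pow(115, Rational(1, 2)))))) = Add(689, Mul(-1, Add(11881, Rational(-109, 43), Mul(Rational(2, 43), Pow(115, Rational(1, 2))), Mul(-218, Pow(115, Rational(1, 2)))))) = Add(689, Mul(-1, Add(Rational(510774, 43), Mul(Rational(-9372, 43), Pow(115, Rational(1, 2)))))) = Add(689, Add(Rational(-510774, 43), Mul(Rational(9372, 43), Pow(115, Rational(1, 2))))) = Add(Rational(-481147, 43), Mul(Rational(9372, 43), Pow(115, Rational(1, 2))))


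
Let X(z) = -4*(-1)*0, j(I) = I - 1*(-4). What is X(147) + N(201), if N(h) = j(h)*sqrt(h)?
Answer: 205*sqrt(201) ≈ 2906.4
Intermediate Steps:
j(I) = 4 + I (j(I) = I + 4 = 4 + I)
N(h) = sqrt(h)*(4 + h) (N(h) = (4 + h)*sqrt(h) = sqrt(h)*(4 + h))
X(z) = 0 (X(z) = 4*0 = 0)
X(147) + N(201) = 0 + sqrt(201)*(4 + 201) = 0 + sqrt(201)*205 = 0 + 205*sqrt(201) = 205*sqrt(201)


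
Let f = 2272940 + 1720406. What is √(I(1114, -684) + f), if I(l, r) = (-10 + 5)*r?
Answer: √3996766 ≈ 1999.2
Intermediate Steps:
I(l, r) = -5*r
f = 3993346
√(I(1114, -684) + f) = √(-5*(-684) + 3993346) = √(3420 + 3993346) = √3996766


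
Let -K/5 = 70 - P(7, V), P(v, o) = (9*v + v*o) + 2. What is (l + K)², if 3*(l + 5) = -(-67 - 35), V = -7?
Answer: 58081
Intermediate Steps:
P(v, o) = 2 + 9*v + o*v (P(v, o) = (9*v + o*v) + 2 = 2 + 9*v + o*v)
l = 29 (l = -5 + (-(-67 - 35))/3 = -5 + (-1*(-102))/3 = -5 + (⅓)*102 = -5 + 34 = 29)
K = -270 (K = -5*(70 - (2 + 9*7 - 7*7)) = -5*(70 - (2 + 63 - 49)) = -5*(70 - 1*16) = -5*(70 - 16) = -5*54 = -270)
(l + K)² = (29 - 270)² = (-241)² = 58081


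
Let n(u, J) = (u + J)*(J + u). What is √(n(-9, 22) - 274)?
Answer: I*√105 ≈ 10.247*I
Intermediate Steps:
n(u, J) = (J + u)² (n(u, J) = (J + u)*(J + u) = (J + u)²)
√(n(-9, 22) - 274) = √((22 - 9)² - 274) = √(13² - 274) = √(169 - 274) = √(-105) = I*√105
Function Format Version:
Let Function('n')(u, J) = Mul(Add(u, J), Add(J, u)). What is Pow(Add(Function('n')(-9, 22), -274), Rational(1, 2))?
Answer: Mul(I, Pow(105, Rational(1, 2))) ≈ Mul(10.247, I)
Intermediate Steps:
Function('n')(u, J) = Pow(Add(J, u), 2) (Function('n')(u, J) = Mul(Add(J, u), Add(J, u)) = Pow(Add(J, u), 2))
Pow(Add(Function('n')(-9, 22), -274), Rational(1, 2)) = Pow(Add(Pow(Add(22, -9), 2), -274), Rational(1, 2)) = Pow(Add(Pow(13, 2), -274), Rational(1, 2)) = Pow(Add(169, -274), Rational(1, 2)) = Pow(-105, Rational(1, 2)) = Mul(I, Pow(105, Rational(1, 2)))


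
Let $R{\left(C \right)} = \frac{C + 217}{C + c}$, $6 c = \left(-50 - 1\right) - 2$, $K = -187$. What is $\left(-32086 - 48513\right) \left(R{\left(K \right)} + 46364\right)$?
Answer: $- \frac{878166726896}{235} \approx -3.7369 \cdot 10^{9}$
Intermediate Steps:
$c = - \frac{53}{6}$ ($c = \frac{\left(-50 - 1\right) - 2}{6} = \frac{-51 - 2}{6} = \frac{1}{6} \left(-53\right) = - \frac{53}{6} \approx -8.8333$)
$R{\left(C \right)} = \frac{217 + C}{- \frac{53}{6} + C}$ ($R{\left(C \right)} = \frac{C + 217}{C - \frac{53}{6}} = \frac{217 + C}{- \frac{53}{6} + C}$)
$\left(-32086 - 48513\right) \left(R{\left(K \right)} + 46364\right) = \left(-32086 - 48513\right) \left(\frac{6 \left(217 - 187\right)}{-53 + 6 \left(-187\right)} + 46364\right) = - 80599 \left(6 \frac{1}{-53 - 1122} \cdot 30 + 46364\right) = - 80599 \left(6 \frac{1}{-1175} \cdot 30 + 46364\right) = - 80599 \left(6 \left(- \frac{1}{1175}\right) 30 + 46364\right) = - 80599 \left(- \frac{36}{235} + 46364\right) = \left(-80599\right) \frac{10895504}{235} = - \frac{878166726896}{235}$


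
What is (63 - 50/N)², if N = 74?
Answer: 5317636/1369 ≈ 3884.3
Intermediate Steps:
(63 - 50/N)² = (63 - 50/74)² = (63 - 50*1/74)² = (63 - 25/37)² = (2306/37)² = 5317636/1369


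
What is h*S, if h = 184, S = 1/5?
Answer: 184/5 ≈ 36.800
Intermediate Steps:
S = ⅕ ≈ 0.20000
h*S = 184*(⅕) = 184/5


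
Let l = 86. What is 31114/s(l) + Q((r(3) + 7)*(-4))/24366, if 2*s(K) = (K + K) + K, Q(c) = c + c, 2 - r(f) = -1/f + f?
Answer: 379058594/1571607 ≈ 241.19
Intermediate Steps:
r(f) = 2 + 1/f - f (r(f) = 2 - (-1/f + f) = 2 - (f - 1/f) = 2 + (1/f - f) = 2 + 1/f - f)
Q(c) = 2*c
s(K) = 3*K/2 (s(K) = ((K + K) + K)/2 = (2*K + K)/2 = (3*K)/2 = 3*K/2)
31114/s(l) + Q((r(3) + 7)*(-4))/24366 = 31114/(((3/2)*86)) + (2*(((2 + 1/3 - 1*3) + 7)*(-4)))/24366 = 31114/129 + (2*(((2 + ⅓ - 3) + 7)*(-4)))*(1/24366) = 31114*(1/129) + (2*((-⅔ + 7)*(-4)))*(1/24366) = 31114/129 + (2*((19/3)*(-4)))*(1/24366) = 31114/129 + (2*(-76/3))*(1/24366) = 31114/129 - 152/3*1/24366 = 31114/129 - 76/36549 = 379058594/1571607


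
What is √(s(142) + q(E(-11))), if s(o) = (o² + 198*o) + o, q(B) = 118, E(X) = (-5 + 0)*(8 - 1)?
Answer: 2*√12135 ≈ 220.32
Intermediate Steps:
E(X) = -35 (E(X) = -5*7 = -35)
s(o) = o² + 199*o
√(s(142) + q(E(-11))) = √(142*(199 + 142) + 118) = √(142*341 + 118) = √(48422 + 118) = √48540 = 2*√12135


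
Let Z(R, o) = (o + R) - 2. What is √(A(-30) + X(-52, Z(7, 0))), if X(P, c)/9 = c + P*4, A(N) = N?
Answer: I*√1857 ≈ 43.093*I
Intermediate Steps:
Z(R, o) = -2 + R + o (Z(R, o) = (R + o) - 2 = -2 + R + o)
X(P, c) = 9*c + 36*P (X(P, c) = 9*(c + P*4) = 9*(c + 4*P) = 9*c + 36*P)
√(A(-30) + X(-52, Z(7, 0))) = √(-30 + (9*(-2 + 7 + 0) + 36*(-52))) = √(-30 + (9*5 - 1872)) = √(-30 + (45 - 1872)) = √(-30 - 1827) = √(-1857) = I*√1857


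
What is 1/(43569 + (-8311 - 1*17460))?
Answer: 1/17798 ≈ 5.6186e-5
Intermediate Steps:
1/(43569 + (-8311 - 1*17460)) = 1/(43569 + (-8311 - 17460)) = 1/(43569 - 25771) = 1/17798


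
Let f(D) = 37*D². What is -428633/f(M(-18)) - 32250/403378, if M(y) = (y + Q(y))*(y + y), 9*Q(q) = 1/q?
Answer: -27308959050597/253990098401108 ≈ -0.10752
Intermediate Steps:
Q(q) = 1/(9*q)
M(y) = 2*y*(y + 1/(9*y)) (M(y) = (y + 1/(9*y))*(y + y) = (y + 1/(9*y))*(2*y) = 2*y*(y + 1/(9*y)))
-428633/f(M(-18)) - 32250/403378 = -428633*1/(37*(2/9 + 2*(-18)²)²) - 32250/403378 = -428633*1/(37*(2/9 + 2*324)²) - 32250*1/403378 = -428633*1/(37*(2/9 + 648)²) - 16125/201689 = -428633/(37*(5834/9)²) - 16125/201689 = -428633/(37*(34035556/81)) - 16125/201689 = -428633/1259315572/81 - 16125/201689 = -428633*81/1259315572 - 16125/201689 = -34719273/1259315572 - 16125/201689 = -27308959050597/253990098401108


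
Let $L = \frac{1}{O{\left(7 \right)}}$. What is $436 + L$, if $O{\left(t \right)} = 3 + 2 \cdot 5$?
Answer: $\frac{5669}{13} \approx 436.08$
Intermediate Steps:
$O{\left(t \right)} = 13$ ($O{\left(t \right)} = 3 + 10 = 13$)
$L = \frac{1}{13} \approx 0.076923$
$436 + L = 436 + \frac{1}{13} = \frac{5669}{13}$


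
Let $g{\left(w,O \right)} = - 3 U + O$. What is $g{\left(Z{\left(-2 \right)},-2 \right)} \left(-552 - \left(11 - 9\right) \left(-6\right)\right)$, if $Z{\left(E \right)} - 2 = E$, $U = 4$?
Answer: $7560$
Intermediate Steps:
$Z{\left(E \right)} = 2 + E$
$g{\left(w,O \right)} = -12 + O$ ($g{\left(w,O \right)} = \left(-3\right) 4 + O = -12 + O$)
$g{\left(Z{\left(-2 \right)},-2 \right)} \left(-552 - \left(11 - 9\right) \left(-6\right)\right) = \left(-12 - 2\right) \left(-552 - \left(11 - 9\right) \left(-6\right)\right) = - 14 \left(-552 - 2 \left(-6\right)\right) = - 14 \left(-552 - -12\right) = - 14 \left(-552 + 12\right) = \left(-14\right) \left(-540\right) = 7560$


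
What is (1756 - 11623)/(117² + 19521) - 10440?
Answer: -115574089/11070 ≈ -10440.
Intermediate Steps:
(1756 - 11623)/(117² + 19521) - 10440 = -9867/(13689 + 19521) - 10440 = -9867/33210 - 10440 = -9867*1/33210 - 10440 = -3289/11070 - 10440 = -115574089/11070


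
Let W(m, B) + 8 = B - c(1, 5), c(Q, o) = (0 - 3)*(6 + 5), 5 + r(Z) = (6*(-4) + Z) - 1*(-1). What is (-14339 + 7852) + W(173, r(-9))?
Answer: -6499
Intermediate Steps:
r(Z) = -28 + Z (r(Z) = -5 + ((6*(-4) + Z) - 1*(-1)) = -5 + ((-24 + Z) + 1) = -5 + (-23 + Z) = -28 + Z)
c(Q, o) = -33 (c(Q, o) = -3*11 = -33)
W(m, B) = 25 + B (W(m, B) = -8 + (B - 1*(-33)) = -8 + (B + 33) = -8 + (33 + B) = 25 + B)
(-14339 + 7852) + W(173, r(-9)) = (-14339 + 7852) + (25 + (-28 - 9)) = -6487 + (25 - 37) = -6487 - 12 = -6499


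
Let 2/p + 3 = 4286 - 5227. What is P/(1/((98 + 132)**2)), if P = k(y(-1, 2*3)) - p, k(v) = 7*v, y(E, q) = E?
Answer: -43682175/118 ≈ -3.7019e+5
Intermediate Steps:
p = -1/472 (p = 2/(-3 + (4286 - 5227)) = 2/(-3 - 941) = 2/(-944) = 2*(-1/944) = -1/472 ≈ -0.0021186)
P = -3303/472 (P = 7*(-1) - 1*(-1/472) = -7 + 1/472 = -3303/472 ≈ -6.9979)
P/(1/((98 + 132)**2)) = -3303*(98 + 132)**2/472 = -3303*230**2/472 = -3303/(472*(1/52900)) = -3303/(472*1/52900) = -3303/472*52900 = -43682175/118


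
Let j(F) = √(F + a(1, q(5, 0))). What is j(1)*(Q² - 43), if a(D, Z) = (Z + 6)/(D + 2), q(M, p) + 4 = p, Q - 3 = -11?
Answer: 7*√15 ≈ 27.111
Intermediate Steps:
Q = -8 (Q = 3 - 11 = -8)
q(M, p) = -4 + p
a(D, Z) = (6 + Z)/(2 + D)
j(F) = √(⅔ + F) (j(F) = √(F + (6 + (-4 + 0))/(2 + 1)) = √(F + (6 - 4)/3) = √(F + (⅓)*2) = √(F + ⅔) = √(⅔ + F))
j(1)*(Q² - 43) = (√(6 + 9*1)/3)*((-8)² - 43) = (√(6 + 9)/3)*(64 - 43) = (√15/3)*21 = 7*√15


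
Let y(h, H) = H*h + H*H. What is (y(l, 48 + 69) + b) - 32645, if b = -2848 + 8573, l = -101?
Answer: -25048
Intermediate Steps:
b = 5725
y(h, H) = H² + H*h (y(h, H) = H*h + H² = H² + H*h)
(y(l, 48 + 69) + b) - 32645 = ((48 + 69)*((48 + 69) - 101) + 5725) - 32645 = (117*(117 - 101) + 5725) - 32645 = (117*16 + 5725) - 32645 = (1872 + 5725) - 32645 = 7597 - 32645 = -25048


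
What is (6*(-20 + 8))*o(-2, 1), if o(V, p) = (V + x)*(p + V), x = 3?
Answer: 72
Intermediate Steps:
o(V, p) = (3 + V)*(V + p) (o(V, p) = (V + 3)*(p + V) = (3 + V)*(V + p))
(6*(-20 + 8))*o(-2, 1) = (6*(-20 + 8))*((-2)² + 3*(-2) + 3*1 - 2*1) = (6*(-12))*(4 - 6 + 3 - 2) = -72*(-1) = 72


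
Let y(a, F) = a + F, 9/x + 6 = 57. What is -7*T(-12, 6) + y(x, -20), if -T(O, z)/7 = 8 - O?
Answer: 16323/17 ≈ 960.18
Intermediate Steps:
x = 3/17 (x = 9/(-6 + 57) = 9/51 = 9*(1/51) = 3/17 ≈ 0.17647)
y(a, F) = F + a
T(O, z) = -56 + 7*O (T(O, z) = -7*(8 - O) = -56 + 7*O)
-7*T(-12, 6) + y(x, -20) = -7*(-56 + 7*(-12)) + (-20 + 3/17) = -7*(-56 - 84) - 337/17 = -7*(-140) - 337/17 = 980 - 337/17 = 16323/17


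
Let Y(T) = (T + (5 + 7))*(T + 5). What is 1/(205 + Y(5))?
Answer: 1/375 ≈ 0.0026667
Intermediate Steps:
Y(T) = (5 + T)*(12 + T) (Y(T) = (T + 12)*(5 + T) = (12 + T)*(5 + T) = (5 + T)*(12 + T))
1/(205 + Y(5)) = 1/(205 + (60 + 5**2 + 17*5)) = 1/(205 + (60 + 25 + 85)) = 1/(205 + 170) = 1/375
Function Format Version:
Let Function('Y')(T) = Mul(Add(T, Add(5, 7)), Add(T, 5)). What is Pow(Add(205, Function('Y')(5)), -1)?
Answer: Rational(1, 375) ≈ 0.0026667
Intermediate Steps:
Function('Y')(T) = Mul(Add(5, T), Add(12, T)) (Function('Y')(T) = Mul(Add(T, 12), Add(5, T)) = Mul(Add(12, T), Add(5, T)) = Mul(Add(5, T), Add(12, T)))
Pow(Add(205, Function('Y')(5)), -1) = Pow(Add(205, Add(60, Pow(5, 2), Mul(17, 5))), -1) = Pow(Add(205, Add(60, 25, 85)), -1) = Pow(Add(205, 170), -1) = Pow(375, -1) = Rational(1, 375)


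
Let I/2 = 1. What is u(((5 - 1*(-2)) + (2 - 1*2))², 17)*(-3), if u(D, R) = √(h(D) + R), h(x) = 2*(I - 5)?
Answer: -3*√11 ≈ -9.9499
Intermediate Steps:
I = 2 (I = 2*1 = 2)
h(x) = -6 (h(x) = 2*(2 - 5) = 2*(-3) = -6)
u(D, R) = √(-6 + R)
u(((5 - 1*(-2)) + (2 - 1*2))², 17)*(-3) = √(-6 + 17)*(-3) = √11*(-3) = -3*√11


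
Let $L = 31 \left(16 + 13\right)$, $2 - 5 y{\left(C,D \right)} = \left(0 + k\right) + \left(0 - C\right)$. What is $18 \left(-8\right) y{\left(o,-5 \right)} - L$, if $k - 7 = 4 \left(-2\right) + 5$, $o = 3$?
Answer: $- \frac{4639}{5} \approx -927.8$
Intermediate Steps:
$k = 4$ ($k = 7 + \left(4 \left(-2\right) + 5\right) = 7 + \left(-8 + 5\right) = 7 - 3 = 4$)
$y{\left(C,D \right)} = - \frac{2}{5} + \frac{C}{5}$ ($y{\left(C,D \right)} = \frac{2}{5} - \frac{\left(0 + 4\right) + \left(0 - C\right)}{5} = \frac{2}{5} - \frac{4 - C}{5} = \frac{2}{5} + \left(- \frac{4}{5} + \frac{C}{5}\right) = - \frac{2}{5} + \frac{C}{5}$)
$L = 899$ ($L = 31 \cdot 29 = 899$)
$18 \left(-8\right) y{\left(o,-5 \right)} - L = 18 \left(-8\right) \left(- \frac{2}{5} + \frac{1}{5} \cdot 3\right) - 899 = - 144 \left(- \frac{2}{5} + \frac{3}{5}\right) - 899 = \left(-144\right) \frac{1}{5} - 899 = - \frac{144}{5} - 899 = - \frac{4639}{5}$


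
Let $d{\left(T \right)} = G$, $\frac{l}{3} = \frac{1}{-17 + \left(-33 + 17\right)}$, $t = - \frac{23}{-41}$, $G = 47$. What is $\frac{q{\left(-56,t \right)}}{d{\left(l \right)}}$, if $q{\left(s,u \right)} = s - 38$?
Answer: $-2$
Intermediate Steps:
$t = \frac{23}{41}$ ($t = \left(-23\right) \left(- \frac{1}{41}\right) = \frac{23}{41} \approx 0.56098$)
$q{\left(s,u \right)} = -38 + s$ ($q{\left(s,u \right)} = s - 38 = -38 + s$)
$l = - \frac{1}{11}$ ($l = \frac{3}{-17 + \left(-33 + 17\right)} = \frac{3}{-17 - 16} = \frac{3}{-33} = 3 \left(- \frac{1}{33}\right) = - \frac{1}{11} \approx -0.090909$)
$d{\left(T \right)} = 47$
$\frac{q{\left(-56,t \right)}}{d{\left(l \right)}} = \frac{-38 - 56}{47} = \left(-94\right) \frac{1}{47} = -2$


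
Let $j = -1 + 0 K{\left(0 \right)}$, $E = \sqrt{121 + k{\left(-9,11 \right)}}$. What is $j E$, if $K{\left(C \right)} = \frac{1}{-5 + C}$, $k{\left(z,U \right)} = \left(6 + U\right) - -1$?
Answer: $- \sqrt{139} \approx -11.79$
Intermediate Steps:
$k{\left(z,U \right)} = 7 + U$ ($k{\left(z,U \right)} = \left(6 + U\right) + 1 = 7 + U$)
$E = \sqrt{139}$ ($E = \sqrt{121 + \left(7 + 11\right)} = \sqrt{121 + 18} = \sqrt{139} \approx 11.79$)
$j = -1$ ($j = -1 + \frac{0}{-5 + 0} = -1 + \frac{0}{-5} = -1 + 0 \left(- \frac{1}{5}\right) = -1 + 0 = -1$)
$j E = - \sqrt{139}$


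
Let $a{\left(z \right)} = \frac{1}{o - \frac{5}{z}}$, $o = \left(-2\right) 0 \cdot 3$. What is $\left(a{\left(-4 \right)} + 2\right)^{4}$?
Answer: $\frac{38416}{625} \approx 61.466$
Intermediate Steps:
$o = 0$ ($o = 0 \cdot 3 = 0$)
$a{\left(z \right)} = - \frac{z}{5}$ ($a{\left(z \right)} = \frac{1}{0 - \frac{5}{z}} = \frac{1}{\left(-5\right) \frac{1}{z}} = - \frac{z}{5}$)
$\left(a{\left(-4 \right)} + 2\right)^{4} = \left(\left(- \frac{1}{5}\right) \left(-4\right) + 2\right)^{4} = \left(\frac{4}{5} + 2\right)^{4} = \left(\frac{14}{5}\right)^{4} = \frac{38416}{625}$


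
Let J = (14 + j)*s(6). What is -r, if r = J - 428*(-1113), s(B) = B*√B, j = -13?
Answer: -476364 - 6*√6 ≈ -4.7638e+5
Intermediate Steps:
s(B) = B^(3/2)
J = 6*√6 (J = (14 - 13)*6^(3/2) = 1*(6*√6) = 6*√6 ≈ 14.697)
r = 476364 + 6*√6 (r = 6*√6 - 428*(-1113) = 6*√6 + 476364 = 476364 + 6*√6 ≈ 4.7638e+5)
-r = -(476364 + 6*√6) = -476364 - 6*√6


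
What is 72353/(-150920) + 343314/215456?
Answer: 2264003807/2032288720 ≈ 1.1140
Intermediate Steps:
72353/(-150920) + 343314/215456 = 72353*(-1/150920) + 343314*(1/215456) = -72353/150920 + 171657/107728 = 2264003807/2032288720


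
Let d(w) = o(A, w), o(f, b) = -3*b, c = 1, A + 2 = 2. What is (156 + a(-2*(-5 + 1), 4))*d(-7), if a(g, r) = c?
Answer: 3297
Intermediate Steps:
A = 0 (A = -2 + 2 = 0)
a(g, r) = 1
d(w) = -3*w
(156 + a(-2*(-5 + 1), 4))*d(-7) = (156 + 1)*(-3*(-7)) = 157*21 = 3297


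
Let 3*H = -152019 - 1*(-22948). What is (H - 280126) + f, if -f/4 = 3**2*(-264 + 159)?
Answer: -958109/3 ≈ -3.1937e+5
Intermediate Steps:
H = -129071/3 (H = (-152019 - 1*(-22948))/3 = (-152019 + 22948)/3 = (1/3)*(-129071) = -129071/3 ≈ -43024.)
f = 3780 (f = -4*3**2*(-264 + 159) = -36*(-105) = -4*(-945) = 3780)
(H - 280126) + f = (-129071/3 - 280126) + 3780 = -969449/3 + 3780 = -958109/3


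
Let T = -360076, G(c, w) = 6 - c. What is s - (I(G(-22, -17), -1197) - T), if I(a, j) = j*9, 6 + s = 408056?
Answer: 58747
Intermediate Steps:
s = 408050 (s = -6 + 408056 = 408050)
I(a, j) = 9*j
s - (I(G(-22, -17), -1197) - T) = 408050 - (9*(-1197) - 1*(-360076)) = 408050 - (-10773 + 360076) = 408050 - 1*349303 = 408050 - 349303 = 58747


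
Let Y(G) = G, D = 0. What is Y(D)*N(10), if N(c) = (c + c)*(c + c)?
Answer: 0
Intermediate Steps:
N(c) = 4*c**2 (N(c) = (2*c)*(2*c) = 4*c**2)
Y(D)*N(10) = 0*(4*10**2) = 0*(4*100) = 0*400 = 0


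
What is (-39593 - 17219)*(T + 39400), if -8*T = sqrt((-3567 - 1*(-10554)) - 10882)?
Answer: -2238392800 + 14203*I*sqrt(3895)/2 ≈ -2.2384e+9 + 4.432e+5*I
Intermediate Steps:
T = -I*sqrt(3895)/8 (T = -sqrt((-3567 - 1*(-10554)) - 10882)/8 = -sqrt((-3567 + 10554) - 10882)/8 = -sqrt(6987 - 10882)/8 = -I*sqrt(3895)/8 ≈ -7.8012*I)
(-39593 - 17219)*(T + 39400) = (-39593 - 17219)*(-I*sqrt(3895)/8 + 39400) = -56812*(39400 - I*sqrt(3895)/8) = -2238392800 + 14203*I*sqrt(3895)/2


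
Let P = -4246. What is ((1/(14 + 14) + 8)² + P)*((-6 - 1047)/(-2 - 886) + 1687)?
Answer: -1638145863017/232064 ≈ -7.0590e+6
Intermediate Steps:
((1/(14 + 14) + 8)² + P)*((-6 - 1047)/(-2 - 886) + 1687) = ((1/(14 + 14) + 8)² - 4246)*((-6 - 1047)/(-2 - 886) + 1687) = ((1/28 + 8)² - 4246)*(-1053/(-888) + 1687) = ((1/28 + 8)² - 4246)*(-1053*(-1/888) + 1687) = ((225/28)² - 4246)*(351/296 + 1687) = (50625/784 - 4246)*(499703/296) = -3278239/784*499703/296 = -1638145863017/232064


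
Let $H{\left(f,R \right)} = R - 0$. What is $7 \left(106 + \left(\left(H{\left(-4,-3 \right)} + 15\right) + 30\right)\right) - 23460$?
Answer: $-22424$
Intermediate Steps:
$H{\left(f,R \right)} = R$ ($H{\left(f,R \right)} = R + \left(-1 + 1\right) = R + 0 = R$)
$7 \left(106 + \left(\left(H{\left(-4,-3 \right)} + 15\right) + 30\right)\right) - 23460 = 7 \left(106 + \left(\left(-3 + 15\right) + 30\right)\right) - 23460 = 7 \left(106 + \left(12 + 30\right)\right) - 23460 = 7 \left(106 + 42\right) - 23460 = 7 \cdot 148 - 23460 = 1036 - 23460 = -22424$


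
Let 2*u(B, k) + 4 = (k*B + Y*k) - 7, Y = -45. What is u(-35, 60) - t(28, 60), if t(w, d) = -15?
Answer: -4781/2 ≈ -2390.5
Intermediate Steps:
u(B, k) = -11/2 - 45*k/2 + B*k/2 (u(B, k) = -2 + ((k*B - 45*k) - 7)/2 = -2 + ((B*k - 45*k) - 7)/2 = -2 + ((-45*k + B*k) - 7)/2 = -2 + (-7 - 45*k + B*k)/2 = -2 + (-7/2 - 45*k/2 + B*k/2) = -11/2 - 45*k/2 + B*k/2)
u(-35, 60) - t(28, 60) = (-11/2 - 45/2*60 + (½)*(-35)*60) - 1*(-15) = (-11/2 - 1350 - 1050) + 15 = -4811/2 + 15 = -4781/2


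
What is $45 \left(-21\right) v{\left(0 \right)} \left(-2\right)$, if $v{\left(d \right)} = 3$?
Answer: $5670$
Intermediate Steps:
$45 \left(-21\right) v{\left(0 \right)} \left(-2\right) = 45 \left(-21\right) 3 \left(-2\right) = \left(-945\right) \left(-6\right) = 5670$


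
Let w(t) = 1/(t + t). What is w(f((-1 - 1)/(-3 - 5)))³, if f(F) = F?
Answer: 8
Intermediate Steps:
w(t) = 1/(2*t)
w(f((-1 - 1)/(-3 - 5)))³ = (1/(2*(((-1 - 1)/(-3 - 5)))))³ = (1/(2*((-2/(-8)))))³ = (1/(2*((-2*(-⅛)))))³ = (1/(2*(¼)))³ = ((½)*4)³ = 2³ = 8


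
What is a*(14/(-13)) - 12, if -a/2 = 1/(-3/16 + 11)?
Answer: -26540/2249 ≈ -11.801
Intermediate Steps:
a = -32/173 (a = -2/(-3/16 + 11) = -2/173/16 = -2*16/173 = -32/173 ≈ -0.18497)
a*(14/(-13)) - 12 = -448/(173*(-13)) - 12 = -448*(-1)/(173*13) - 12 = -32/173*(-14/13) - 12 = 448/2249 - 12 = -26540/2249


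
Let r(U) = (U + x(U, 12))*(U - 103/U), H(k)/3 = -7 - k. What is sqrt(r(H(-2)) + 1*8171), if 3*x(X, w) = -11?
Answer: sqrt(1872635)/15 ≈ 91.229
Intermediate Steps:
x(X, w) = -11/3 (x(X, w) = (1/3)*(-11) = -11/3)
H(k) = -21 - 3*k (H(k) = 3*(-7 - k) = -21 - 3*k)
r(U) = (-11/3 + U)*(U - 103/U) (r(U) = (U - 11/3)*(U - 103/U) = (-11/3 + U)*(U - 103/U))
sqrt(r(H(-2)) + 1*8171) = sqrt((-103 + (-21 - 3*(-2))**2 - 11*(-21 - 3*(-2))/3 + 1133/(3*(-21 - 3*(-2)))) + 1*8171) = sqrt((-103 + (-21 + 6)**2 - 11*(-21 + 6)/3 + 1133/(3*(-21 + 6))) + 8171) = sqrt((-103 + (-15)**2 - 11/3*(-15) + (1133/3)/(-15)) + 8171) = sqrt((-103 + 225 + 55 + (1133/3)*(-1/15)) + 8171) = sqrt((-103 + 225 + 55 - 1133/45) + 8171) = sqrt(6832/45 + 8171) = sqrt(374527/45) = sqrt(1872635)/15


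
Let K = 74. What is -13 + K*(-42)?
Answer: -3121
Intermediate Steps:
-13 + K*(-42) = -13 + 74*(-42) = -13 - 3108 = -3121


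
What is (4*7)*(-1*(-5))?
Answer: 140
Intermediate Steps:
(4*7)*(-1*(-5)) = 28*5 = 140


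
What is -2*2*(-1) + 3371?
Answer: 3375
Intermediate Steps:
-2*2*(-1) + 3371 = -4*(-1) + 3371 = 4 + 3371 = 3375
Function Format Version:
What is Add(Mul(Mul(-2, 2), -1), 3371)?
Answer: 3375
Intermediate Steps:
Add(Mul(Mul(-2, 2), -1), 3371) = Add(Mul(-4, -1), 3371) = Add(4, 3371) = 3375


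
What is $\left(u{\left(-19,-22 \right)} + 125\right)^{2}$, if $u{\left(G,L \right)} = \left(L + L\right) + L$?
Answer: $3481$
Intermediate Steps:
$u{\left(G,L \right)} = 3 L$ ($u{\left(G,L \right)} = 2 L + L = 3 L$)
$\left(u{\left(-19,-22 \right)} + 125\right)^{2} = \left(3 \left(-22\right) + 125\right)^{2} = \left(-66 + 125\right)^{2} = 59^{2} = 3481$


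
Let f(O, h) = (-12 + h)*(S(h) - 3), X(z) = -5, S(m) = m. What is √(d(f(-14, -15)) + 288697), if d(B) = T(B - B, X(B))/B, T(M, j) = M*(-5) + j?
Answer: √841840422/54 ≈ 537.31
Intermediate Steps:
f(O, h) = (-12 + h)*(-3 + h) (f(O, h) = (-12 + h)*(h - 3) = (-12 + h)*(-3 + h))
T(M, j) = j - 5*M (T(M, j) = -5*M + j = j - 5*M)
d(B) = -5/B (d(B) = (-5 - 5*(B - B))/B = (-5 - 5*0)/B = (-5 + 0)/B = -5/B)
√(d(f(-14, -15)) + 288697) = √(-5/(36 + (-15)² - 15*(-15)) + 288697) = √(-5/(36 + 225 + 225) + 288697) = √(-5/486 + 288697) = √(140306737/486) = √841840422/54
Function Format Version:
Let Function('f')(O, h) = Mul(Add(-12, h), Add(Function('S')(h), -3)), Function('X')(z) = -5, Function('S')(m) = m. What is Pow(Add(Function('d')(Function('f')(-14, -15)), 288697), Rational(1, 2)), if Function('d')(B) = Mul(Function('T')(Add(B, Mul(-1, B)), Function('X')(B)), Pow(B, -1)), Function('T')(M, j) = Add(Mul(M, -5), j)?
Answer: Mul(Rational(1, 54), Pow(841840422, Rational(1, 2))) ≈ 537.31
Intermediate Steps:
Function('f')(O, h) = Mul(Add(-12, h), Add(-3, h)) (Function('f')(O, h) = Mul(Add(-12, h), Add(h, -3)) = Mul(Add(-12, h), Add(-3, h)))
Function('T')(M, j) = Add(j, Mul(-5, M)) (Function('T')(M, j) = Add(Mul(-5, M), j) = Add(j, Mul(-5, M)))
Function('d')(B) = Mul(-5, Pow(B, -1)) (Function('d')(B) = Mul(Add(-5, Mul(-5, Add(B, Mul(-1, B)))), Pow(B, -1)) = Mul(Add(-5, Mul(-5, 0)), Pow(B, -1)) = Mul(Add(-5, 0), Pow(B, -1)) = Mul(-5, Pow(B, -1)))
Pow(Add(Function('d')(Function('f')(-14, -15)), 288697), Rational(1, 2)) = Pow(Add(Mul(-5, Pow(Add(36, Pow(-15, 2), Mul(-15, -15)), -1)), 288697), Rational(1, 2)) = Pow(Add(Mul(-5, Pow(Add(36, 225, 225), -1)), 288697), Rational(1, 2)) = Pow(Add(Mul(-5, Pow(486, -1)), 288697), Rational(1, 2)) = Pow(Add(Mul(-5, Rational(1, 486)), 288697), Rational(1, 2)) = Pow(Add(Rational(-5, 486), 288697), Rational(1, 2)) = Pow(Rational(140306737, 486), Rational(1, 2)) = Mul(Rational(1, 54), Pow(841840422, Rational(1, 2)))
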